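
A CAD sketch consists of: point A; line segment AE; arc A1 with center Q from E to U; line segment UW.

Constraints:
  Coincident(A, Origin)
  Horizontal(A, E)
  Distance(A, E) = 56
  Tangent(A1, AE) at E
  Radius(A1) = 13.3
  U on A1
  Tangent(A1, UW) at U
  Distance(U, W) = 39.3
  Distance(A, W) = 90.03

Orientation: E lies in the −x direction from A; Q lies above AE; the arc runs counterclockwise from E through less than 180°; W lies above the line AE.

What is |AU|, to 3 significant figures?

51.9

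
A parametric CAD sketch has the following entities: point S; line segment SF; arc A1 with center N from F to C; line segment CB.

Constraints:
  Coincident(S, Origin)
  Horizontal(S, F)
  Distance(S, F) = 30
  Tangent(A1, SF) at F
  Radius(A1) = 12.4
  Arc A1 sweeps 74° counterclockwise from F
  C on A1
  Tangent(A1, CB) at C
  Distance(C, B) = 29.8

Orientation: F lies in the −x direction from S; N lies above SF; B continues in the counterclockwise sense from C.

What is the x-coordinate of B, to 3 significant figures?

-9.87

On A1, F sits at bearing -90° from N; a 74° counterclockwise sweep puts C at bearing -16°, so C = N + 12.4·(cos -16°, sin -16°) = (-18.1, 8.98). The tangent condition forces NC to be normal to CB, so CB runs along (−sin -16°, cos -16°); with |CB| = 29.8, B = (-9.87, 37.6). So B.x = -9.87.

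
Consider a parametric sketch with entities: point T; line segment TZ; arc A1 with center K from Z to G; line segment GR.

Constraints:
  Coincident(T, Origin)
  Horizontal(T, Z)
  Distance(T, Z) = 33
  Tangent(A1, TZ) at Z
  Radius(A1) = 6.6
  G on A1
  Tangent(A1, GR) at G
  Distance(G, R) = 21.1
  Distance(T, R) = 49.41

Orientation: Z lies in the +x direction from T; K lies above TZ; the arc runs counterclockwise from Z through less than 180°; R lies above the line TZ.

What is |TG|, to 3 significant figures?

40.0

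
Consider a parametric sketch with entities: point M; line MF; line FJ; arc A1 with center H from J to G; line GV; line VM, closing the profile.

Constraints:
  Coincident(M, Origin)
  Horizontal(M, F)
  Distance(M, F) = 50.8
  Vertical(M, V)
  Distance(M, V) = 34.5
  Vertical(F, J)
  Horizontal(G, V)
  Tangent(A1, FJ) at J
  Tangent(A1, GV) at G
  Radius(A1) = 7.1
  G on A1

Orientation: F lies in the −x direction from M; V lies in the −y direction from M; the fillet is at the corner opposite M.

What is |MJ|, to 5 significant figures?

57.718

M is at the origin; M and F share the same y with |MF| = 50.8 and F on the −x side, so F = (-50.800, 0.0000). M and V share the same x with |MV| = 34.5 and V on the −y side, so V = (0.0000, -34.500). The virtual corner opposite M is at (-50.800, -34.500). Since A1 is tangent to FJ there, HJ ⟂ FJ and the tangent condition forces HG to be normal to GV, with radius 7.1, so the center H sits 7.1 in from both sides at H = (-43.700, -27.400). That places the tangent points at J = (-50.800, -27.400) on FJ and G = (-43.700, -34.500) on GV. Then |MJ| = |J − M| = 57.718.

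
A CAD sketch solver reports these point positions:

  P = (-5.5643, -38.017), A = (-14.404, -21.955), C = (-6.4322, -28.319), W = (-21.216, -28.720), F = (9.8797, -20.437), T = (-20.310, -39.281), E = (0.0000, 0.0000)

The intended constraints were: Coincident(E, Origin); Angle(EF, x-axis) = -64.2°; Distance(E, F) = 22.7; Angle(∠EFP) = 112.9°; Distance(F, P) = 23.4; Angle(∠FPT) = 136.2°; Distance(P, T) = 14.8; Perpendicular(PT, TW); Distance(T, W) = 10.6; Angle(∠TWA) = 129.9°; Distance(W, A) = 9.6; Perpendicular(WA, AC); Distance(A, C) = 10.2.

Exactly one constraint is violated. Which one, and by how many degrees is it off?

Perpendicular(WA, AC) — off by 6.60°.

E = (0.00, 0.00) ✓; EF at -64.20° ✓; |EF| = 22.70 ✓; ∠EFP = 112.9° ✓; |FP| = 23.40 ✓; ∠FPT = 136.2° ✓; |PT| = 14.80 ✓; ∠(PT, TW) = 90.00° ✓; |TW| = 10.60 ✓; ∠TWA = 129.9° ✓; |WA| = 9.600 ✓; ∠(WA, AC) = 83.40° ✗; |AC| = 10.20 ✓.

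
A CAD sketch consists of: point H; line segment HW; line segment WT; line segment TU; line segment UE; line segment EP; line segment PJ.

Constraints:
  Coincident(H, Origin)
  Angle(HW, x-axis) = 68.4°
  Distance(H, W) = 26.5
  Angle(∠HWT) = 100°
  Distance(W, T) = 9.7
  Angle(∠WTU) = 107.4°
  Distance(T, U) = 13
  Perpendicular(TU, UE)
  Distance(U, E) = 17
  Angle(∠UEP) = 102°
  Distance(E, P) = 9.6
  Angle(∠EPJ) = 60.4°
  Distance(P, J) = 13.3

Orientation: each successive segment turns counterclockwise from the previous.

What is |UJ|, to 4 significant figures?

8.291

∠UEP = 102.0° gives EP at 29.00° from the x-axis; with |EP| = 9.6, P = (11.23, 13.02). ∠EPJ = 60.4° gives PJ at 148.6° from the x-axis; with |PJ| = 13.3, J = (-0.1205, 19.95). Then |UJ| = |J − U| = 8.291.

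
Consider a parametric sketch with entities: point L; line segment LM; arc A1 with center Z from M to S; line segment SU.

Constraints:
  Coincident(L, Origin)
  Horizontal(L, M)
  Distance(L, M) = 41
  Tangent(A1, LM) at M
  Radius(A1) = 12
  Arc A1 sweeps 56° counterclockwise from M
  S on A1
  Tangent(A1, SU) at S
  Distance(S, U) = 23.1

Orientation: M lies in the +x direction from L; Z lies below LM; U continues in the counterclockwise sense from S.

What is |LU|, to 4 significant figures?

30.43

On A1, M sits at bearing 90° from Z; a 56° counterclockwise sweep puts S at bearing 146°, so S = Z + 12.0·(cos 146°, sin 146°) = (31.05, -5.290). A1 meets SU tangentially, so ZS is at right angles to SU, so SU runs along (−sin 146°, cos 146°); with |SU| = 23.1, U = (18.13, -24.44). Then |LU| = |U − L| = 30.43.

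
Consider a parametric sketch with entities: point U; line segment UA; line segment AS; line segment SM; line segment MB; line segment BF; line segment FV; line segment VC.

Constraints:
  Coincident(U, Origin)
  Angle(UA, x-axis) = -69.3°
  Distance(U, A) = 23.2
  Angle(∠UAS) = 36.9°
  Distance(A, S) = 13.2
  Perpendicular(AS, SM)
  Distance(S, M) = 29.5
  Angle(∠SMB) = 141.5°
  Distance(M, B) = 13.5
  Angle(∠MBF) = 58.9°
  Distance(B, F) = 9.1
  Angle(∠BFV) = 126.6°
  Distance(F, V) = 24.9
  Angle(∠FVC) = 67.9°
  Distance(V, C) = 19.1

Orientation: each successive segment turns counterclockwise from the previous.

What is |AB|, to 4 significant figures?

40.35

U is at the origin; UA runs at -69.3° with length 23.2, so A = (8.201, -21.70). ∠UAS = 36.9° gives AS at 73.80° from the x-axis; with |AS| = 13.2, S = (11.88, -9.026). AS ⟂ SM, so SM runs at 163.8°; with |SM| = 29.5, M = (-16.45, -0.7962). ∠SMB = 141.5° gives MB at -157.7° from the x-axis; with |MB| = 13.5, B = (-28.94, -5.919). Then |AB| = |B − A| = 40.35.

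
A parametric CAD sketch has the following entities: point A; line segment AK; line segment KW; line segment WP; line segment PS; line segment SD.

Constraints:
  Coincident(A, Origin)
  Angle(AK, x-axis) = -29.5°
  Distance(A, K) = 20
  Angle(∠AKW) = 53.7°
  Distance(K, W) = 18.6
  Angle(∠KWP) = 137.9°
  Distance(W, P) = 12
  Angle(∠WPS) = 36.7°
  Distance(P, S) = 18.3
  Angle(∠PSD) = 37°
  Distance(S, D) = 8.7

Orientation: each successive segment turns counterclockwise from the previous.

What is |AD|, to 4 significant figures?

15.15

∠WPS = 36.7° gives PS at -77.80° from the x-axis; with |PS| = 18.3, S = (10.03, -1.378). ∠PSD = 37.0° gives SD at 65.20° from the x-axis; with |SD| = 8.7, D = (13.68, 6.520). Then |AD| = |D − A| = 15.15.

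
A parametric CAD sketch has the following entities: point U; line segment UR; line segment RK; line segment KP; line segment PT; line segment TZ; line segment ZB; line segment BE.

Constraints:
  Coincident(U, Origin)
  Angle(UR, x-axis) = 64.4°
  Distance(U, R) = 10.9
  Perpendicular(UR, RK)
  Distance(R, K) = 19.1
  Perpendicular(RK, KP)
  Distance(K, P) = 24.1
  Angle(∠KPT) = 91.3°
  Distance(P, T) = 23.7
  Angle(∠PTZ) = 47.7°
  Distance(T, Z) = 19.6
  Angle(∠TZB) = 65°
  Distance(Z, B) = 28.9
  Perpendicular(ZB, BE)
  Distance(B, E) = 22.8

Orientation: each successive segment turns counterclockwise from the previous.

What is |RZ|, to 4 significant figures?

12.85

U is at the origin; UR runs at 64.4° with length 10.9, so R = (4.710, 9.830). The perpendicularity gives RK at right angles to UR, so RK runs at 154.4°; with |RK| = 19.1, K = (-12.52, 18.08). RK ⟂ KP, so KP runs at -115.6°; with |KP| = 24.1, P = (-22.93, -3.651). ∠KPT = 91.3° gives PT at -26.90° from the x-axis; with |PT| = 23.7, T = (-1.793, -14.37). ∠PTZ = 47.7° gives TZ at 105.4° from the x-axis; with |TZ| = 19.6, Z = (-6.998, 4.522). Then |RZ| = |Z − R| = 12.85.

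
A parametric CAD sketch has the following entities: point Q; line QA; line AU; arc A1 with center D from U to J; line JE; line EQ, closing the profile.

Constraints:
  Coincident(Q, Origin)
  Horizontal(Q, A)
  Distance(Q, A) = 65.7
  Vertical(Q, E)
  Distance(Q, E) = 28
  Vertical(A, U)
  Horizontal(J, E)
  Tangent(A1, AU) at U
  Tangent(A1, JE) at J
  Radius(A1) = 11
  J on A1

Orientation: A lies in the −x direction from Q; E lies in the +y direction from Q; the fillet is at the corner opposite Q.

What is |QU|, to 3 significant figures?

67.9

The virtual corner opposite Q is at (-65.7, 28.0). A1 meets AU tangentially, so DU is at right angles to AU and since A1 is tangent to JE there, DJ ⟂ JE, with radius 11.0, so the center D sits 11.0 in from both sides at D = (-54.7, 17.0). That places the tangent points at U = (-65.7, 17.0) on AU and J = (-54.7, 28.0) on JE. Then |QU| = |U − Q| = 67.9.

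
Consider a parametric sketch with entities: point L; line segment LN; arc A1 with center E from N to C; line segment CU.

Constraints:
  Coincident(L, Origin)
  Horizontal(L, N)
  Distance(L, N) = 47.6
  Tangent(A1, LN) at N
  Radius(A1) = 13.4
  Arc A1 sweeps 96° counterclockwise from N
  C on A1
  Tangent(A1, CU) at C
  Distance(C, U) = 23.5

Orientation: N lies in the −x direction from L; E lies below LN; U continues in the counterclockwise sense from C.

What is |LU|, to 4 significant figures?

69.83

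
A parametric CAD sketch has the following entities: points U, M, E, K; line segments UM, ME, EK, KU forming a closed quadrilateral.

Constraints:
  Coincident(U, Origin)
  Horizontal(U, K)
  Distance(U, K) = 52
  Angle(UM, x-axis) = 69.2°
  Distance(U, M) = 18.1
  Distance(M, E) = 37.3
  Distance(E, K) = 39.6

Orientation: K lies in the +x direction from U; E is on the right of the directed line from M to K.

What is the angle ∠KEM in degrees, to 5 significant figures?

78.355°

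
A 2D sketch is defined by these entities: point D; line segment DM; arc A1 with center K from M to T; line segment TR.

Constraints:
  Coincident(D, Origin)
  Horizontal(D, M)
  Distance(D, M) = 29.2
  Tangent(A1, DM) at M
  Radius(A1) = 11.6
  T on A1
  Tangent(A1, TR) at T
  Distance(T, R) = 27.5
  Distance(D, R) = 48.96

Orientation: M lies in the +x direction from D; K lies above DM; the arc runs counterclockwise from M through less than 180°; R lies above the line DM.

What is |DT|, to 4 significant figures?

42.96

Checks: ∠(KM, MD) = 90.00° ✓; |KM| = 11.60 ✓; |KT| = 11.60 ✓; ∠(KT, TR) = 90.00° ✓; |TR| = 27.50 ✓; |DR| = 48.96 ✓.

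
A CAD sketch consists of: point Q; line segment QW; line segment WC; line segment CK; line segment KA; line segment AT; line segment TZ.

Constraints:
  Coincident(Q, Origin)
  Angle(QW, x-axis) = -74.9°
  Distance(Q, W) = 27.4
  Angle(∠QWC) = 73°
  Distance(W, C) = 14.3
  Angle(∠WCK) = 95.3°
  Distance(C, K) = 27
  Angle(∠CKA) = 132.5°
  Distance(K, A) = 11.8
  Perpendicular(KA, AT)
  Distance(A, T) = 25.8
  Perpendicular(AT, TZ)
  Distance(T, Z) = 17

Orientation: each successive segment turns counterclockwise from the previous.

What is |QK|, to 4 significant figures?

8.809

Q is at the origin; QW runs at -74.9° with length 27.4, so W = (7.138, -26.45). ∠QWC = 73.0° gives WC at 32.10° from the x-axis; with |WC| = 14.3, C = (19.25, -18.85). ∠WCK = 95.3° gives CK at 116.8° from the x-axis; with |CK| = 27.0, K = (7.078, 5.245). Then |QK| = |K − Q| = 8.809.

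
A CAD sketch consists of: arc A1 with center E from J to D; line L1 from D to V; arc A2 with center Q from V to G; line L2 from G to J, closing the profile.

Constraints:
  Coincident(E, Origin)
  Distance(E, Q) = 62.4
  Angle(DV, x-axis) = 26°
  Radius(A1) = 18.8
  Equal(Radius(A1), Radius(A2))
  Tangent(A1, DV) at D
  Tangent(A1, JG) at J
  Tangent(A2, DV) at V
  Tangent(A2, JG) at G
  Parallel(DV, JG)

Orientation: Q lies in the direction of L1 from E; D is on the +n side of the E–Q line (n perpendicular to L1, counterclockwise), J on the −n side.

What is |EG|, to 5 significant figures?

65.171

Tangency of A1 to both parallel lines with radius 18.8 puts D and J at E ± 18.8·n: D = (-8.2414, 16.897), J = (8.2414, -16.897). Equal radii place V and G the same way about Q: V = Q + 18.8·n = (47.843, 44.252), G = Q − 18.8·n = (64.326, 10.457). Then |EG| = |G − E| = 65.171.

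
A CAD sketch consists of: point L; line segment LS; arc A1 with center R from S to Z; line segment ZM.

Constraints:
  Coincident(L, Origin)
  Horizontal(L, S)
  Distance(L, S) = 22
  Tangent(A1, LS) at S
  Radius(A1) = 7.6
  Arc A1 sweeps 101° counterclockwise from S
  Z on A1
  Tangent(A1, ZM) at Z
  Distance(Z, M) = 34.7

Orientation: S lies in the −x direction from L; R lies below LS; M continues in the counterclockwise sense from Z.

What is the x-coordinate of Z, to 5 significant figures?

-29.460

L is at the origin; L and S share the same y with |LS| = 22.0 and S on the −x side, so S = (-22.000, 0.0000). A1 meets LS tangentially, so RS is at right angles to LS, so R = S + (0, -7.6) = (-22.000, -7.6000). On A1, S sits at bearing 90° from R; a 101° counterclockwise sweep puts Z at bearing 191°, so Z = R + 7.6·(cos 191°, sin 191°) = (-29.460, -9.0501). So Z.x = -29.460.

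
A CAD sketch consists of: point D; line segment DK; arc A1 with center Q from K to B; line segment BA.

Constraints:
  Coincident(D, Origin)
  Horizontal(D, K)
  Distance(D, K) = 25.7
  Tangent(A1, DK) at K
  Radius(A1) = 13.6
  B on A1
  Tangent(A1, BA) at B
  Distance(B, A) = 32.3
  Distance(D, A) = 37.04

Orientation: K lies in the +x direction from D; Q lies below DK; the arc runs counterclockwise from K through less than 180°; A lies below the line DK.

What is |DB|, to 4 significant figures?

15.50

Checks: ∠(QK, KD) = 90.00° ✓; |QK| = 13.60 ✓; |QB| = 13.60 ✓; ∠(QB, BA) = 90.00° ✓; |BA| = 32.30 ✓; |DA| = 37.04 ✓.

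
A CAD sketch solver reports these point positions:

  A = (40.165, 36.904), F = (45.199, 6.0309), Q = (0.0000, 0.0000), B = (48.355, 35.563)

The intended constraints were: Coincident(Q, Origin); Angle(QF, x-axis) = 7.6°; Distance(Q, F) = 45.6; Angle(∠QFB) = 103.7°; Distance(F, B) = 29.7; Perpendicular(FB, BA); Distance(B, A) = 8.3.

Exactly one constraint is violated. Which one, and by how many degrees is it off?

Perpendicular(FB, BA) — off by 3.20°.

Q = (0.00, 0.00) ✓; QF at 7.600° ✓; |QF| = 45.60 ✓; ∠QFB = 103.7° ✓; |FB| = 29.70 ✓; ∠(FB, BA) = 86.80° ✗; |BA| = 8.299 ✓.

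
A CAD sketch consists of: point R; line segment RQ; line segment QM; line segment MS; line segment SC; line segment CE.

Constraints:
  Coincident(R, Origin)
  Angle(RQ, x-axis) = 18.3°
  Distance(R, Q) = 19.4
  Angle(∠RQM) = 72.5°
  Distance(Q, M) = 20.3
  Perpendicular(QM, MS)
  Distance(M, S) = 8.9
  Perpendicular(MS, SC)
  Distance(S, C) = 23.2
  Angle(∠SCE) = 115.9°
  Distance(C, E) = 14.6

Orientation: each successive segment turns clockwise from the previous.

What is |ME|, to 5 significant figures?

29.879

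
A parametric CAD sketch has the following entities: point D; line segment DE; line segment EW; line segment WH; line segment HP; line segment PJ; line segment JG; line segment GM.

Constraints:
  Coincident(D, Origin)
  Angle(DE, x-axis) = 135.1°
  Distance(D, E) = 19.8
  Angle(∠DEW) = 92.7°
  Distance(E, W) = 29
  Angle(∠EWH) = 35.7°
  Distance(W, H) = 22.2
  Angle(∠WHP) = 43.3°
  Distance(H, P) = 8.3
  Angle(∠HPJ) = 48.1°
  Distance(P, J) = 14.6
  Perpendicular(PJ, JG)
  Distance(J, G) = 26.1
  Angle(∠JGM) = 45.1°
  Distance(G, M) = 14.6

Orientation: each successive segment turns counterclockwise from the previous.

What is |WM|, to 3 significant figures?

31.9

The perpendicularity gives JG at right angles to PJ, so JG runs at 5.30°; with |JG| = 26.1, G = (7.28, -10.2). ∠JGM = 45.1° gives GM at 140° from the x-axis; with |GM| = 14.6, M = (-3.94, -0.821). Then |WM| = |M − W| = 31.9.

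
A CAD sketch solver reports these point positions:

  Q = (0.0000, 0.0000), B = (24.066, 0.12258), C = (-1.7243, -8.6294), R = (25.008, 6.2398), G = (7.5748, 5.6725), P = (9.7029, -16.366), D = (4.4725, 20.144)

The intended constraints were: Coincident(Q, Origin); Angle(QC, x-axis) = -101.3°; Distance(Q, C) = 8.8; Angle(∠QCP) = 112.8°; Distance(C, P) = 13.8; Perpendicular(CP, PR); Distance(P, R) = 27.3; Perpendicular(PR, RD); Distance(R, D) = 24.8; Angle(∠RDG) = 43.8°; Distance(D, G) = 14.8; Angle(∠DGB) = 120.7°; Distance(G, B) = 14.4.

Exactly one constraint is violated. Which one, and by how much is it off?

Distance(G, B) = 14.4 — off by 3.00.

Q = (0.00, 0.00) ✓; QC at -101.3° ✓; |QC| = 8.800 ✓; ∠QCP = 112.8° ✓; |CP| = 13.80 ✓; ∠(CP, PR) = 90.00° ✓; |PR| = 27.30 ✓; ∠(PR, RD) = 90.00° ✓; |RD| = 24.80 ✓; ∠RDG = 43.80° ✓; |DG| = 14.80 ✓; ∠DGB = 120.7° ✓; |GB| = 17.40 ✗.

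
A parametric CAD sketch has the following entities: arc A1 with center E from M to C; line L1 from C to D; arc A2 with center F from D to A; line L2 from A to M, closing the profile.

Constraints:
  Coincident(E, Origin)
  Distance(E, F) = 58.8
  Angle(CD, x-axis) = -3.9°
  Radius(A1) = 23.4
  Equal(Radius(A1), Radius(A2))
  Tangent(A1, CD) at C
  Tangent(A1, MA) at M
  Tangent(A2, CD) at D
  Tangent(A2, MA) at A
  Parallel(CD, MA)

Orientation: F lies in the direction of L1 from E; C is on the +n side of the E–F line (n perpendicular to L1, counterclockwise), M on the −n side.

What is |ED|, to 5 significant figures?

63.285

The slot axis is L1's direction at -3.9°, so u = (cos -3.9°, sin -3.9°) = (0.99768, -0.068015) and n = (−sin -3.9°, cos -3.9°) = (0.068015, 0.99768). E is at the origin and F lies 58.8 along u from E, so F = 58.8·u = (58.664, -3.9993). Tangency of A1 to both parallel lines with radius 23.4 puts C and M at E ± 23.4·n: C = (1.5916, 23.346), M = (-1.5916, -23.346). Equal radii place D and A the same way about F: D = F + 23.4·n = (60.255, 19.347), A = F − 23.4·n = (57.072, -27.345). Then |ED| = |D − E| = 63.285.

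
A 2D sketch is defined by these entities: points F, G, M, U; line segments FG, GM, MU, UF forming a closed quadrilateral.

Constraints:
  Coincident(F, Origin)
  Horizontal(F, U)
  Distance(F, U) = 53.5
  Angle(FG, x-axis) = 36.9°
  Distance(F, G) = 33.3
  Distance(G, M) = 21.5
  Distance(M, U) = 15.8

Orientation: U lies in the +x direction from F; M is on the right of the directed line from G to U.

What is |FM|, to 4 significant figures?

37.82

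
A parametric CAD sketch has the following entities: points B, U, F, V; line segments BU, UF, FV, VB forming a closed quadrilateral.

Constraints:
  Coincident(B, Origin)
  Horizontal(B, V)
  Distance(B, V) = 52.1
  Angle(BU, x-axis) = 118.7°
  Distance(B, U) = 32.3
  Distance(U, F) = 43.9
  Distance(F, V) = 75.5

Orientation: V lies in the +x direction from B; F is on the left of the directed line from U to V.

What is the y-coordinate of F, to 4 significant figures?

63.33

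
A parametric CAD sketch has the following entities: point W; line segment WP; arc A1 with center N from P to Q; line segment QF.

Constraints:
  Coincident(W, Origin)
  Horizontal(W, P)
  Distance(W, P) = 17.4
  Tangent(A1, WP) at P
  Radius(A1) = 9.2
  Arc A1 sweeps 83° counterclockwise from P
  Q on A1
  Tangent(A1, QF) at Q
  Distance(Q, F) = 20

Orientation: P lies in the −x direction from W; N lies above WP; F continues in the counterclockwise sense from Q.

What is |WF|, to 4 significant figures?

28.53

W is at the origin; W and P share the same y with |WP| = 17.4 and P on the −x side, so P = (-17.40, 0.000). Tangency of A1 to WP means the radius NP is perpendicular to WP, so N = P + (0, 9.2) = (-17.40, 9.200). On A1, P sits at bearing -90° from N; an 83° counterclockwise sweep puts Q at bearing -7°, so Q = N + 9.2·(cos -7°, sin -7°) = (-8.269, 8.079). A1 meets QF tangentially, so NQ is at right angles to QF, so QF runs along (−sin -7°, cos -7°); with |QF| = 20.0, F = (-5.831, 27.93). Then |WF| = |F − W| = 28.53.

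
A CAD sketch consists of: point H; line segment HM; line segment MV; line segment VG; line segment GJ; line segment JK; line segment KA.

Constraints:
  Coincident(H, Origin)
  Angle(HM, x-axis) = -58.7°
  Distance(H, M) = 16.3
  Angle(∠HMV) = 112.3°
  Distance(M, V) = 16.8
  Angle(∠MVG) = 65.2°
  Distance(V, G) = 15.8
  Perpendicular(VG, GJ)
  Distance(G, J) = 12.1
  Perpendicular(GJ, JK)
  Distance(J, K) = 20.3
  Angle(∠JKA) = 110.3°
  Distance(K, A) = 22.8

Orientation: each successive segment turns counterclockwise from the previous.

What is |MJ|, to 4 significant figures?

9.303

∠MVG = 65.2° gives VG at 123.8° from the x-axis; with |VG| = 15.8, G = (16.27, 1.830). VG is perpendicular to GJ, so GJ runs at -146.2°; with |GJ| = 12.1, J = (6.217, -4.901). Then |MJ| = |J − M| = 9.303.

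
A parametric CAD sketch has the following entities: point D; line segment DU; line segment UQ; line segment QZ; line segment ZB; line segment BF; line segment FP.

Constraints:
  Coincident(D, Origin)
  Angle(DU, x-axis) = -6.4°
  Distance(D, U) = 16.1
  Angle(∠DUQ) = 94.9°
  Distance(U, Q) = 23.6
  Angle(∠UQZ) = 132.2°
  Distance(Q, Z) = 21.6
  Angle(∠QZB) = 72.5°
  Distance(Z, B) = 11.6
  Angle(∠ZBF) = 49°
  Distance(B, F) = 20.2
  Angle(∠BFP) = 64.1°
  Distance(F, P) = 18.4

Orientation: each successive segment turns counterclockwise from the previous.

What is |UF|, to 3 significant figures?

33.3

∠QZB = 72.5° gives ZB at -126° from the x-axis; with |ZB| = 11.6, B = (0.958, 29.3). ∠ZBF = 49.0° gives BF at 5.00° from the x-axis; with |BF| = 20.2, F = (21.1, 31.1). Then |UF| = |F − U| = 33.3.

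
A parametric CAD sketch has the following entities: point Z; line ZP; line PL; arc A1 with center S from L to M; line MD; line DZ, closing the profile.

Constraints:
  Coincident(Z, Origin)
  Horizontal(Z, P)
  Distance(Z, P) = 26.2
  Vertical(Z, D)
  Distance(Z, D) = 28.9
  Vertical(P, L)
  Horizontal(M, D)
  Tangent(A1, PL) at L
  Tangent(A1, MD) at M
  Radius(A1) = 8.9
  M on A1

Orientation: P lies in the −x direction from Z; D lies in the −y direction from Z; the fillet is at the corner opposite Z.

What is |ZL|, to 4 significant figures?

32.96

The virtual corner opposite Z is at (-26.20, -28.90). Since A1 is tangent to PL there, SL ⟂ PL and the tangent condition forces SM to be normal to MD, with radius 8.9, so the center S sits 8.9 in from both sides at S = (-17.30, -20.00). That places the tangent points at L = (-26.20, -20.00) on PL and M = (-17.30, -28.90) on MD. Then |ZL| = |L − Z| = 32.96.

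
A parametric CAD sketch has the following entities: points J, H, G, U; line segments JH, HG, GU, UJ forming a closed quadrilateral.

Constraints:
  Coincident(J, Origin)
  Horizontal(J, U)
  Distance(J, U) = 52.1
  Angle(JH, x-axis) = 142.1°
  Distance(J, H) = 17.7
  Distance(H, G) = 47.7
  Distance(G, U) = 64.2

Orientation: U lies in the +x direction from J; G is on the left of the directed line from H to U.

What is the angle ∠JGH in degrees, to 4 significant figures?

19.82°

Checks: |HG| = 47.70 ✓; |GU| = 64.20 ✓.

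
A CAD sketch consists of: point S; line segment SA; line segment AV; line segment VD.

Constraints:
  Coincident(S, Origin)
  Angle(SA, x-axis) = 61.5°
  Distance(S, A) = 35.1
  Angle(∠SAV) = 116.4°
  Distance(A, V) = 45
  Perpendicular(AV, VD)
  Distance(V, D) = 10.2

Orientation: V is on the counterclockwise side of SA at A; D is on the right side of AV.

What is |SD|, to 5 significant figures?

73.532

S is at the origin; SA runs at 61.5° with length 35.1, so A = 35.1·(cos 61.5°, sin 61.5°) = (16.748, 30.846). ∠SAV = 116.4°, so AV runs at 61.5° + (180° − 116.4°) = 125.10° from the x-axis; with |AV| = 45.0, V = A + 45.0·(cos 125.10°, sin 125.10°) = (-9.1270, 67.663). The perpendicularity gives VD at right angles to AV; with |VD| = 10.2 on the right of AV, D = V + 10.2·(0.81815, 0.57501) = (-0.78184, 73.528). Then |SD| = |D − S| = 73.532.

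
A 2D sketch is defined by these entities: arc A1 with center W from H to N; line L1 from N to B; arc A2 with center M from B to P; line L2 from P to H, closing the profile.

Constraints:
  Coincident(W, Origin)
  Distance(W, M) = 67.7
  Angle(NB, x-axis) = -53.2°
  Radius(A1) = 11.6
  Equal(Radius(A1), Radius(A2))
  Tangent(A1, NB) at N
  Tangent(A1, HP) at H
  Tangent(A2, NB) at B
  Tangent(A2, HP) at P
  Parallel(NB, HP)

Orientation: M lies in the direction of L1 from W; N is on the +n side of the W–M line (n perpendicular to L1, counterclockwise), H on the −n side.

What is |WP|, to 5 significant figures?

68.687

The slot axis is L1's direction at -53.2°, so u = (cos -53.2°, sin -53.2°) = (0.59902, -0.80073) and n = (−sin -53.2°, cos -53.2°) = (0.80073, 0.59902). W is at the origin and M lies 67.7 along u from W, so M = 67.7·u = (40.554, -54.210). Tangency of A1 to both parallel lines with radius 11.6 puts N and H at W ± 11.6·n: N = (9.2885, 6.9487), H = (-9.2885, -6.9487). Equal radii place B and P the same way about M: B = M + 11.6·n = (49.842, -47.261), P = M − 11.6·n = (31.265, -61.158). Then |WP| = |P − W| = 68.687.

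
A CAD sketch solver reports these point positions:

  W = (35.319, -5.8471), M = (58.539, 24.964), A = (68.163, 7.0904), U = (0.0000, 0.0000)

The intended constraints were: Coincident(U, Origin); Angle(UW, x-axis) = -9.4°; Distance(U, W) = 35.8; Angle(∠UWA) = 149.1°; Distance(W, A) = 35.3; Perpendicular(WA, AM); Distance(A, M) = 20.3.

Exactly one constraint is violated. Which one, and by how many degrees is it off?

Perpendicular(WA, AM) — off by 6.80°.

U = (0.00, 0.00) ✓; UW at -9.400° ✓; |UW| = 35.80 ✓; ∠UWA = 149.1° ✓; |WA| = 35.30 ✓; ∠(WA, AM) = 96.80° ✗; |AM| = 20.30 ✓.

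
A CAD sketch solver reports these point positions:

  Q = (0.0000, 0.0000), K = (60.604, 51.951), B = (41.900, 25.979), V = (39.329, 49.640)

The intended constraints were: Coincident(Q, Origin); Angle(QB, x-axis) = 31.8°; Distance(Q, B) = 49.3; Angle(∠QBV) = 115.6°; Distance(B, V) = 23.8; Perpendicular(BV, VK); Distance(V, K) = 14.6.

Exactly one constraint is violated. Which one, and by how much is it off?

Distance(V, K) = 14.6 — off by 6.80.

Q = (0.00, 0.00) ✓; QB at 31.80° ✓; |QB| = 49.30 ✓; ∠QBV = 115.6° ✓; |BV| = 23.80 ✓; ∠(BV, VK) = 90.00° ✓; |VK| = 21.40 ✗.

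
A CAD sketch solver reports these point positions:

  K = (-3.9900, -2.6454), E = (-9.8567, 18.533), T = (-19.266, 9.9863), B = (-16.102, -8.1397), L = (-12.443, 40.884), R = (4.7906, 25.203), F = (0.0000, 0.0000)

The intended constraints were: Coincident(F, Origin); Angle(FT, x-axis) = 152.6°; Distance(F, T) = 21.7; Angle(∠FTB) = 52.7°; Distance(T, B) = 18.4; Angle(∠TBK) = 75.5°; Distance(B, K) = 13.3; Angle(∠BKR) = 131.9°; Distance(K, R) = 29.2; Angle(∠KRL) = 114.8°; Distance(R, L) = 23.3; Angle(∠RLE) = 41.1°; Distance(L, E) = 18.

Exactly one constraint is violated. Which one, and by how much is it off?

Distance(L, E) = 18 — off by 4.50.

F = (0.00, 0.00) ✓; FT at 152.6° ✓; |FT| = 21.70 ✓; ∠FTB = 52.70° ✓; |TB| = 18.40 ✓; ∠TBK = 75.50° ✓; |BK| = 13.30 ✓; ∠BKR = 131.9° ✓; |KR| = 29.20 ✓; ∠KRL = 114.8° ✓; |RL| = 23.30 ✓; ∠RLE = 41.10° ✓; |LE| = 22.50 ✗.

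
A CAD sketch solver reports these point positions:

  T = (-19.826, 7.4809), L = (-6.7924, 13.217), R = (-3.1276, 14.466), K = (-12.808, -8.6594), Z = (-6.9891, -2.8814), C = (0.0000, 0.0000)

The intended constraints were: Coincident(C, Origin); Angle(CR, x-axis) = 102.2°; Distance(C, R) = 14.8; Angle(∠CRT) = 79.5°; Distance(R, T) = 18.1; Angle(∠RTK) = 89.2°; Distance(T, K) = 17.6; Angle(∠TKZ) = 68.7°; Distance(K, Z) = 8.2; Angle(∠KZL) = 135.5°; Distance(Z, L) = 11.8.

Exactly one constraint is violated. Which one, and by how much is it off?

Distance(Z, L) = 11.8 — off by 4.30.

C = (0.00, 0.00) ✓; CR at 102.2° ✓; |CR| = 14.80 ✓; ∠CRT = 79.50° ✓; |RT| = 18.10 ✓; ∠RTK = 89.20° ✓; |TK| = 17.60 ✓; ∠TKZ = 68.70° ✓; |KZ| = 8.200 ✓; ∠KZL = 135.5° ✓; |ZL| = 16.10 ✗.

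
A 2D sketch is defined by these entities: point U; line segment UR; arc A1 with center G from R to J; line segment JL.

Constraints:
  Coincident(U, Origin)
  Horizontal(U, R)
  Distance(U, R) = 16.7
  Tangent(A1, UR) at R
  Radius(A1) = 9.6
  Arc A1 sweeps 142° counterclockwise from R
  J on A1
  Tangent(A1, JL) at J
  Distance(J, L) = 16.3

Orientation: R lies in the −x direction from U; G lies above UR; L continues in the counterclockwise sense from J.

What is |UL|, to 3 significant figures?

36.0

U is at the origin; UR is horizontal with |UR| = 16.7 and R on the −x side, so R = (-16.7, 0.00). Since A1 is tangent to UR there, GR ⟂ UR, so G = R + (0, 9.6) = (-16.7, 9.60). On A1, R sits at bearing -90° from G; a 142° counterclockwise sweep puts J at bearing 52°, so J = G + 9.6·(cos 52°, sin 52°) = (-10.8, 17.2). A1 meets JL tangentially, so GJ is at right angles to JL, so JL runs along (−sin 52°, cos 52°); with |JL| = 16.3, L = (-23.6, 27.2). Then |UL| = |L − U| = 36.0.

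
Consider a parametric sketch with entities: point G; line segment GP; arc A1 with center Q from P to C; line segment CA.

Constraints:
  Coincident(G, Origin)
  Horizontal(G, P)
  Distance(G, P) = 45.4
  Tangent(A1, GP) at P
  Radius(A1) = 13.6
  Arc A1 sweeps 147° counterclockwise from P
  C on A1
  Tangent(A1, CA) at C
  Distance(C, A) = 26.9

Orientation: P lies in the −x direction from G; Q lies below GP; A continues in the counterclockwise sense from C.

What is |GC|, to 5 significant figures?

58.428

G is at the origin; GP is horizontal with |GP| = 45.4 and P on the −x side, so P = (-45.400, 0.0000). The tangent condition forces QP to be normal to GP, so Q = P + (0, -13.6) = (-45.400, -13.600). On A1, P sits at bearing 90° from Q; a 147° counterclockwise sweep puts C at bearing 237°, so C = Q + 13.6·(cos 237°, sin 237°) = (-52.807, -25.006). Then |GC| = |C − G| = 58.428.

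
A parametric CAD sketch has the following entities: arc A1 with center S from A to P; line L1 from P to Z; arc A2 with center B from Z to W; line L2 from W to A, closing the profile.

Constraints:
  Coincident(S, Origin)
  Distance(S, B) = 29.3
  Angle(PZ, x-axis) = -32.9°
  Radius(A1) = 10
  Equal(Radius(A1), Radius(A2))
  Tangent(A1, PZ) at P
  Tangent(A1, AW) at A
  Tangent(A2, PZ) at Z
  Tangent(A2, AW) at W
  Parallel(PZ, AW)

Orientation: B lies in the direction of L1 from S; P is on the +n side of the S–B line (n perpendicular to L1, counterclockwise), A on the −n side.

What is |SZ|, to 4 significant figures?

30.96

The slot axis is L1's direction at -32.9°, so u = (cos -32.9°, sin -32.9°) = (0.8396, -0.5432) and n = (−sin -32.9°, cos -32.9°) = (0.5432, 0.8396). S is at the origin and B lies 29.3 along u from S, so B = 29.3·u = (24.60, -15.92). Tangency of A1 to both parallel lines with radius 10.0 puts P and A at S ± 10.0·n: P = (5.432, 8.396), A = (-5.432, -8.396). Equal radii place Z and W the same way about B: Z = B + 10.0·n = (30.03, -7.519), W = B − 10.0·n = (19.17, -24.31). Then |SZ| = |Z − S| = 30.96.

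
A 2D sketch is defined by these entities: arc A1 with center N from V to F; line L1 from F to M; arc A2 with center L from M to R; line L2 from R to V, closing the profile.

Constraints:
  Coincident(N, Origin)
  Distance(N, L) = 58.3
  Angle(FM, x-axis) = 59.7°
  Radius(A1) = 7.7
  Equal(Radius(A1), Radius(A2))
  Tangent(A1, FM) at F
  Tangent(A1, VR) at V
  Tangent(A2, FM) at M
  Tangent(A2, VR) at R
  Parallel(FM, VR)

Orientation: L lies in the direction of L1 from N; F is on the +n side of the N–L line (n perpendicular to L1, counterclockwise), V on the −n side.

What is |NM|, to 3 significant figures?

58.8

The slot axis is L1's direction at 59.7°, so u = (cos 59.7°, sin 59.7°) = (0.505, 0.863) and n = (−sin 59.7°, cos 59.7°) = (-0.863, 0.505). N is at the origin and L lies 58.3 along u from N, so L = 58.3·u = (29.4, 50.3). Tangency of A1 to both parallel lines with radius 7.7 puts F and V at N ± 7.7·n: F = (-6.65, 3.88), V = (6.65, -3.88). Equal radii place M and R the same way about L: M = L + 7.7·n = (22.8, 54.2), R = L − 7.7·n = (36.1, 46.5). Then |NM| = |M − N| = 58.8.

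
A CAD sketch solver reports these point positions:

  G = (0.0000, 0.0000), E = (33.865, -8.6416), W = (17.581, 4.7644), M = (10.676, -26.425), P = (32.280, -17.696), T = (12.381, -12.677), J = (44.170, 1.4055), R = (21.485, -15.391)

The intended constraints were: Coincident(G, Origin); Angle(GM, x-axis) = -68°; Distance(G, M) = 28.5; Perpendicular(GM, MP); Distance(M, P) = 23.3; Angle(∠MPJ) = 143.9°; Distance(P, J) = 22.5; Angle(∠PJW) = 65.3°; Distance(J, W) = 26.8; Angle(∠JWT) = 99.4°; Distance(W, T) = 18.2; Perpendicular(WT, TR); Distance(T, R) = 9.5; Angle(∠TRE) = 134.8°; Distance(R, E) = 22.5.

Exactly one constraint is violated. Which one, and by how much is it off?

Distance(R, E) = 22.5 — off by 8.40.

G = (0.00, 0.00) ✓; GM at -68.00° ✓; |GM| = 28.50 ✓; ∠(GM, MP) = 90.00° ✓; |MP| = 23.30 ✓; ∠MPJ = 143.9° ✓; |PJ| = 22.50 ✓; ∠PJW = 65.30° ✓; |JW| = 26.80 ✓; ∠JWT = 99.40° ✓; |WT| = 18.20 ✓; ∠(WT, TR) = 90.00° ✓; |TR| = 9.500 ✓; ∠TRE = 134.8° ✓; |RE| = 14.10 ✗.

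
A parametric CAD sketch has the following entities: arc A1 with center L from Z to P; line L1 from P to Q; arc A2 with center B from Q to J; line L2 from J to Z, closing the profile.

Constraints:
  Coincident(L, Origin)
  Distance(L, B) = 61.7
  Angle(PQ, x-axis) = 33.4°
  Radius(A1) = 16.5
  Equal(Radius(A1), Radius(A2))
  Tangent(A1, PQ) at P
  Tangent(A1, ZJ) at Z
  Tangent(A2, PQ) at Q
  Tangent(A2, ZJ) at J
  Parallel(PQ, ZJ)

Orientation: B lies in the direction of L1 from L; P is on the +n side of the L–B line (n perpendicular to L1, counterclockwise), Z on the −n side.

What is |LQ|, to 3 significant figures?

63.9

Tangency of A1 to both parallel lines with radius 16.5 puts P and Z at L ± 16.5·n: P = (-9.08, 13.8), Z = (9.08, -13.8). Equal radii place Q and J the same way about B: Q = B + 16.5·n = (42.4, 47.7), J = B − 16.5·n = (60.6, 20.2). Then |LQ| = |Q − L| = 63.9.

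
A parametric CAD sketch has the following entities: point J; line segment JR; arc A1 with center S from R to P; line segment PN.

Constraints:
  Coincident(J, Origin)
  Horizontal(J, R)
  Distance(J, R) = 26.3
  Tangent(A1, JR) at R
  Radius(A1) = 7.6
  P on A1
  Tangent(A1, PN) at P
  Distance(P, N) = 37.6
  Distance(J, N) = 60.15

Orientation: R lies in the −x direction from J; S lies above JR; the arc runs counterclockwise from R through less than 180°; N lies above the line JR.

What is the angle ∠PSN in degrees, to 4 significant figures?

78.57°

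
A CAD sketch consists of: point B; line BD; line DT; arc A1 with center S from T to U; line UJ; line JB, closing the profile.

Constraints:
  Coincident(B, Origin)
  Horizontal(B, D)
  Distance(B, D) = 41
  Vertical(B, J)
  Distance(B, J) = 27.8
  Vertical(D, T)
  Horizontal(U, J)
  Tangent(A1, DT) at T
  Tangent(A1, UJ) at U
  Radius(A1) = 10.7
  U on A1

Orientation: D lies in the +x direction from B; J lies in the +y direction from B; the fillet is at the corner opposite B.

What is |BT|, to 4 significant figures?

44.42

B is at the origin; BD is horizontal with |BD| = 41.0 and D on the +x side, so D = (41.00, 0.000). B and J share the same x with |BJ| = 27.8 and J on the +y side, so J = (0.000, 27.80). The virtual corner opposite B is at (41.00, 27.80). The tangent condition forces ST to be normal to DT and the tangent condition forces SU to be normal to UJ, with radius 10.7, so the center S sits 10.7 in from both sides at S = (30.30, 17.10). That places the tangent points at T = (41.00, 17.10) on DT and U = (30.30, 27.80) on UJ. Then |BT| = |T − B| = 44.42.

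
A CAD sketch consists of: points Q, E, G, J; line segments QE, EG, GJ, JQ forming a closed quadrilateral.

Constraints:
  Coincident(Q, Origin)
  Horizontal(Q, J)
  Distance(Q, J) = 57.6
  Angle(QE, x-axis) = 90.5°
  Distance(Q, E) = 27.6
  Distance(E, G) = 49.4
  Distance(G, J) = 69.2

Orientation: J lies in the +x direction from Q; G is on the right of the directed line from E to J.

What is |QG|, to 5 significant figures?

22.709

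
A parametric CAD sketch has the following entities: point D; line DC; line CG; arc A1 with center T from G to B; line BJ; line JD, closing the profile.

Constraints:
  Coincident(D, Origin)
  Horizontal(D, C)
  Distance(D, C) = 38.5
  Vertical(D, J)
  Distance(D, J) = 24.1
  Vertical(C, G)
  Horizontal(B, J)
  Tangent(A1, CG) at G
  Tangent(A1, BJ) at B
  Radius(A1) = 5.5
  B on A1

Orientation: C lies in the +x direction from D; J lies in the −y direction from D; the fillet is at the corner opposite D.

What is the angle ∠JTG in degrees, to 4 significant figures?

170.5°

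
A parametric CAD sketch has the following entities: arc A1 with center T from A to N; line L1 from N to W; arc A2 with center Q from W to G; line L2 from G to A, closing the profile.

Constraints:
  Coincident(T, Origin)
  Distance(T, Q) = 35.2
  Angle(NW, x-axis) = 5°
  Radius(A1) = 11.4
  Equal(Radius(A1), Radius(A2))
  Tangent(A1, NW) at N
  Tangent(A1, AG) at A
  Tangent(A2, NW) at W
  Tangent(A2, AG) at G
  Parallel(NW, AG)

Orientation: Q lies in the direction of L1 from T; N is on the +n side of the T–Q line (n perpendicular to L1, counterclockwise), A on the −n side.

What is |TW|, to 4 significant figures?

37.00

The slot axis is L1's direction at 5.0°, so u = (cos 5.0°, sin 5.0°) = (0.9962, 0.08716) and n = (−sin 5.0°, cos 5.0°) = (-0.08716, 0.9962). T is at the origin and Q lies 35.2 along u from T, so Q = 35.2·u = (35.07, 3.068). Tangency of A1 to both parallel lines with radius 11.4 puts N and A at T ± 11.4·n: N = (-0.9936, 11.36), A = (0.9936, -11.36). Equal radii place W and G the same way about Q: W = Q + 11.4·n = (34.07, 14.42), G = Q − 11.4·n = (36.06, -8.289). Then |TW| = |W − T| = 37.00.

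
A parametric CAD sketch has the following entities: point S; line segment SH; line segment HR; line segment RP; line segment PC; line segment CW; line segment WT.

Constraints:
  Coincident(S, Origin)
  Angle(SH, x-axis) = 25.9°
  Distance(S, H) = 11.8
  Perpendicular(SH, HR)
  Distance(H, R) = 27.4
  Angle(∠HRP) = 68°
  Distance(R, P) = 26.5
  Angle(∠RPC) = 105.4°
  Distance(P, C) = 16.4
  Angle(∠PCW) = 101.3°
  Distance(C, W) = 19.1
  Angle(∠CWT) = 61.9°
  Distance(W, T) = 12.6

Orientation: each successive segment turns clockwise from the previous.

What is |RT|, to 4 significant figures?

18.38

S is at the origin; SH runs at 25.9° with length 11.8, so H = (10.61, 5.154). SH ⟂ HR, so HR runs at -64.10°; with |HR| = 27.4, R = (22.58, -19.49). ∠HRP = 68.0° gives RP at -176.1° from the x-axis; with |RP| = 26.5, P = (-3.855, -21.30). ∠RPC = 105.4° gives PC at 109.3° from the x-axis; with |PC| = 16.4, C = (-9.276, -5.818). ∠PCW = 101.3° gives CW at 30.60° from the x-axis; with |CW| = 19.1, W = (7.164, 3.905). ∠CWT = 61.9° gives WT at -87.50° from the x-axis; with |WT| = 12.6, T = (7.714, -8.683). Then |RT| = |T − R| = 18.38.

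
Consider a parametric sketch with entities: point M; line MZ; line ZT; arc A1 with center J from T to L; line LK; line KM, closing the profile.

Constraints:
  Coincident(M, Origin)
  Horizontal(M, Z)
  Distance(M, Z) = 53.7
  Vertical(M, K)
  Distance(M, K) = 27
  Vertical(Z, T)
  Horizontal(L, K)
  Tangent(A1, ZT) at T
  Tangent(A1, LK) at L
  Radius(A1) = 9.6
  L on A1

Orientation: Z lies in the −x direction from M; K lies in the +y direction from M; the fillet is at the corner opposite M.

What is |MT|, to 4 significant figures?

56.45

M is at the origin; MZ is horizontal with |MZ| = 53.7 and Z on the −x side, so Z = (-53.70, 0.000). M and K share the same x with |MK| = 27.0 and K on the +y side, so K = (0.000, 27.00). The virtual corner opposite M is at (-53.70, 27.00). The tangent condition forces JT to be normal to ZT and since A1 is tangent to LK there, JL ⟂ LK, with radius 9.6, so the center J sits 9.6 in from both sides at J = (-44.10, 17.40). That places the tangent points at T = (-53.70, 17.40) on ZT and L = (-44.10, 27.00) on LK. Then |MT| = |T − M| = 56.45.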